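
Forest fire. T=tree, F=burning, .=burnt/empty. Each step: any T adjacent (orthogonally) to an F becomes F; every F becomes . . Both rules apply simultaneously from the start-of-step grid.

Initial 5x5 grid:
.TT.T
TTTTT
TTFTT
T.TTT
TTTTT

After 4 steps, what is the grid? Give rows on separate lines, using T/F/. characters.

Step 1: 4 trees catch fire, 1 burn out
  .TT.T
  TTFTT
  TF.FT
  T.FTT
  TTTTT
Step 2: 7 trees catch fire, 4 burn out
  .TF.T
  TF.FT
  F...F
  T..FT
  TTFTT
Step 3: 7 trees catch fire, 7 burn out
  .F..T
  F...F
  .....
  F...F
  TF.FT
Step 4: 3 trees catch fire, 7 burn out
  ....F
  .....
  .....
  .....
  F...F

....F
.....
.....
.....
F...F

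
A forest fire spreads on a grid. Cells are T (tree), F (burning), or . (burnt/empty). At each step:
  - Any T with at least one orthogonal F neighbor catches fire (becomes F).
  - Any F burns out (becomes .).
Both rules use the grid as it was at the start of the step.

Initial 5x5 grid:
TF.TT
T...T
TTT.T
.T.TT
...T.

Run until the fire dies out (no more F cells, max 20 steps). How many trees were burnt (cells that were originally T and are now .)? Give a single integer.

Step 1: +1 fires, +1 burnt (F count now 1)
Step 2: +1 fires, +1 burnt (F count now 1)
Step 3: +1 fires, +1 burnt (F count now 1)
Step 4: +1 fires, +1 burnt (F count now 1)
Step 5: +2 fires, +1 burnt (F count now 2)
Step 6: +0 fires, +2 burnt (F count now 0)
Fire out after step 6
Initially T: 13, now '.': 18
Total burnt (originally-T cells now '.'): 6

Answer: 6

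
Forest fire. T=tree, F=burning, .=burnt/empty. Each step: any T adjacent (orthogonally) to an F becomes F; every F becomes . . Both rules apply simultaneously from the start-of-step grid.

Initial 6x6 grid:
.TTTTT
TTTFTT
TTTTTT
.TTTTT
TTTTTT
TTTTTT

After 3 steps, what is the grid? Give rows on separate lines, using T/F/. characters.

Step 1: 4 trees catch fire, 1 burn out
  .TTFTT
  TTF.FT
  TTTFTT
  .TTTTT
  TTTTTT
  TTTTTT
Step 2: 7 trees catch fire, 4 burn out
  .TF.FT
  TF...F
  TTF.FT
  .TTFTT
  TTTTTT
  TTTTTT
Step 3: 8 trees catch fire, 7 burn out
  .F...F
  F.....
  TF...F
  .TF.FT
  TTTFTT
  TTTTTT

.F...F
F.....
TF...F
.TF.FT
TTTFTT
TTTTTT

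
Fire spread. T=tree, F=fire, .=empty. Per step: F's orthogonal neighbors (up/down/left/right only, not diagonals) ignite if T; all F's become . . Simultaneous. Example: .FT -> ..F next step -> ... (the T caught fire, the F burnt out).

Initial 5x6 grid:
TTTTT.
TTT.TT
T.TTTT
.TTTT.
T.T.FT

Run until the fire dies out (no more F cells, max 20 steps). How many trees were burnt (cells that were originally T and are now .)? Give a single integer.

Step 1: +2 fires, +1 burnt (F count now 2)
Step 2: +2 fires, +2 burnt (F count now 2)
Step 3: +4 fires, +2 burnt (F count now 4)
Step 4: +5 fires, +4 burnt (F count now 5)
Step 5: +2 fires, +5 burnt (F count now 2)
Step 6: +2 fires, +2 burnt (F count now 2)
Step 7: +2 fires, +2 burnt (F count now 2)
Step 8: +2 fires, +2 burnt (F count now 2)
Step 9: +0 fires, +2 burnt (F count now 0)
Fire out after step 9
Initially T: 22, now '.': 29
Total burnt (originally-T cells now '.'): 21

Answer: 21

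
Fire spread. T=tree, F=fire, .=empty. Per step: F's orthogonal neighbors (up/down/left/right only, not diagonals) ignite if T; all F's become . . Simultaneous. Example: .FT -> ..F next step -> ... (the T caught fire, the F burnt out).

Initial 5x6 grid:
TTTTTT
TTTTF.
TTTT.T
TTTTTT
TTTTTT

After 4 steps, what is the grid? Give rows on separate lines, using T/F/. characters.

Step 1: 2 trees catch fire, 1 burn out
  TTTTFT
  TTTF..
  TTTT.T
  TTTTTT
  TTTTTT
Step 2: 4 trees catch fire, 2 burn out
  TTTF.F
  TTF...
  TTTF.T
  TTTTTT
  TTTTTT
Step 3: 4 trees catch fire, 4 burn out
  TTF...
  TF....
  TTF..T
  TTTFTT
  TTTTTT
Step 4: 6 trees catch fire, 4 burn out
  TF....
  F.....
  TF...T
  TTF.FT
  TTTFTT

TF....
F.....
TF...T
TTF.FT
TTTFTT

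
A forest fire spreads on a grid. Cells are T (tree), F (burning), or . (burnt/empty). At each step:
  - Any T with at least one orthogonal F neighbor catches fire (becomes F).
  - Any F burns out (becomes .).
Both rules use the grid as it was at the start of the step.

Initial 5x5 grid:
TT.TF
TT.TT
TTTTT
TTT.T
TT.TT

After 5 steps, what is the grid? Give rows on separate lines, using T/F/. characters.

Step 1: 2 trees catch fire, 1 burn out
  TT.F.
  TT.TF
  TTTTT
  TTT.T
  TT.TT
Step 2: 2 trees catch fire, 2 burn out
  TT...
  TT.F.
  TTTTF
  TTT.T
  TT.TT
Step 3: 2 trees catch fire, 2 burn out
  TT...
  TT...
  TTTF.
  TTT.F
  TT.TT
Step 4: 2 trees catch fire, 2 burn out
  TT...
  TT...
  TTF..
  TTT..
  TT.TF
Step 5: 3 trees catch fire, 2 burn out
  TT...
  TT...
  TF...
  TTF..
  TT.F.

TT...
TT...
TF...
TTF..
TT.F.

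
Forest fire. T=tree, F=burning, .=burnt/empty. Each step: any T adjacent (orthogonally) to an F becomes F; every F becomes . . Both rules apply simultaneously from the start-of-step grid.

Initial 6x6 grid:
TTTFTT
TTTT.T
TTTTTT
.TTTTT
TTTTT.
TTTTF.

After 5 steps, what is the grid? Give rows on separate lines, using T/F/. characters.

Step 1: 5 trees catch fire, 2 burn out
  TTF.FT
  TTTF.T
  TTTTTT
  .TTTTT
  TTTTF.
  TTTF..
Step 2: 7 trees catch fire, 5 burn out
  TF...F
  TTF..T
  TTTFTT
  .TTTFT
  TTTF..
  TTF...
Step 3: 9 trees catch fire, 7 burn out
  F.....
  TF...F
  TTF.FT
  .TTF.F
  TTF...
  TF....
Step 4: 6 trees catch fire, 9 burn out
  ......
  F.....
  TF...F
  .TF...
  TF....
  F.....
Step 5: 3 trees catch fire, 6 burn out
  ......
  ......
  F.....
  .F....
  F.....
  ......

......
......
F.....
.F....
F.....
......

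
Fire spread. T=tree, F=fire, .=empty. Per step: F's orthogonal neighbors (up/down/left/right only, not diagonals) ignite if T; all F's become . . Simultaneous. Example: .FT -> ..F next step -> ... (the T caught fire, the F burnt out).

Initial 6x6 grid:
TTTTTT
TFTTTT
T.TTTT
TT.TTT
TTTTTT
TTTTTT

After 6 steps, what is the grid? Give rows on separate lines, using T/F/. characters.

Step 1: 3 trees catch fire, 1 burn out
  TFTTTT
  F.FTTT
  T.TTTT
  TT.TTT
  TTTTTT
  TTTTTT
Step 2: 5 trees catch fire, 3 burn out
  F.FTTT
  ...FTT
  F.FTTT
  TT.TTT
  TTTTTT
  TTTTTT
Step 3: 4 trees catch fire, 5 burn out
  ...FTT
  ....FT
  ...FTT
  FT.TTT
  TTTTTT
  TTTTTT
Step 4: 6 trees catch fire, 4 burn out
  ....FT
  .....F
  ....FT
  .F.FTT
  FTTTTT
  TTTTTT
Step 5: 6 trees catch fire, 6 burn out
  .....F
  ......
  .....F
  ....FT
  .FTFTT
  FTTTTT
Step 6: 5 trees catch fire, 6 burn out
  ......
  ......
  ......
  .....F
  ..F.FT
  .FTFTT

......
......
......
.....F
..F.FT
.FTFTT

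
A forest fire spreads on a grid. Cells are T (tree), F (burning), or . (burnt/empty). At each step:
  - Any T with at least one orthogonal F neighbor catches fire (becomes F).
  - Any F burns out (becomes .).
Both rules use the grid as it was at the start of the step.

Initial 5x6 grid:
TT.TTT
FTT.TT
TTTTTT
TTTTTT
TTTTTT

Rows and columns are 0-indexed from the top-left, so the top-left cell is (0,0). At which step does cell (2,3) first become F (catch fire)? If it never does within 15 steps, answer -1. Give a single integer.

Step 1: cell (2,3)='T' (+3 fires, +1 burnt)
Step 2: cell (2,3)='T' (+4 fires, +3 burnt)
Step 3: cell (2,3)='T' (+3 fires, +4 burnt)
Step 4: cell (2,3)='F' (+3 fires, +3 burnt)
  -> target ignites at step 4
Step 5: cell (2,3)='.' (+3 fires, +3 burnt)
Step 6: cell (2,3)='.' (+4 fires, +3 burnt)
Step 7: cell (2,3)='.' (+4 fires, +4 burnt)
Step 8: cell (2,3)='.' (+3 fires, +4 burnt)
Step 9: cell (2,3)='.' (+0 fires, +3 burnt)
  fire out at step 9

4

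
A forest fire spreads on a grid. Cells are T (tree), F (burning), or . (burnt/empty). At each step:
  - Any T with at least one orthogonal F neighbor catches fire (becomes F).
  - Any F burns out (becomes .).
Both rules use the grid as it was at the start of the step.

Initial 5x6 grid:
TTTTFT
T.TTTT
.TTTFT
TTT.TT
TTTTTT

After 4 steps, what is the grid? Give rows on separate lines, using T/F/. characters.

Step 1: 6 trees catch fire, 2 burn out
  TTTF.F
  T.TTFT
  .TTF.F
  TTT.FT
  TTTTTT
Step 2: 6 trees catch fire, 6 burn out
  TTF...
  T.TF.F
  .TF...
  TTT..F
  TTTTFT
Step 3: 6 trees catch fire, 6 burn out
  TF....
  T.F...
  .F....
  TTF...
  TTTF.F
Step 4: 3 trees catch fire, 6 burn out
  F.....
  T.....
  ......
  TF....
  TTF...

F.....
T.....
......
TF....
TTF...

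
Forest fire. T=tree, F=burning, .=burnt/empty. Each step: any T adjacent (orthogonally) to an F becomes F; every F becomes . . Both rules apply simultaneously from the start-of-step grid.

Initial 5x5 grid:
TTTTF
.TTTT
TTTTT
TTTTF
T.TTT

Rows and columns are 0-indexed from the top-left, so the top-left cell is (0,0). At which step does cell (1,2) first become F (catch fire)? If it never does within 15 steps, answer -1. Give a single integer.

Step 1: cell (1,2)='T' (+5 fires, +2 burnt)
Step 2: cell (1,2)='T' (+5 fires, +5 burnt)
Step 3: cell (1,2)='F' (+5 fires, +5 burnt)
  -> target ignites at step 3
Step 4: cell (1,2)='.' (+4 fires, +5 burnt)
Step 5: cell (1,2)='.' (+2 fires, +4 burnt)
Step 6: cell (1,2)='.' (+0 fires, +2 burnt)
  fire out at step 6

3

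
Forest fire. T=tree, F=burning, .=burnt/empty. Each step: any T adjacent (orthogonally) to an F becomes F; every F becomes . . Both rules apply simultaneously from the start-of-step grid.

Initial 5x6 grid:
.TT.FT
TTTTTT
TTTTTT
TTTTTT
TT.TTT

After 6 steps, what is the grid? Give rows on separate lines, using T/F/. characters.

Step 1: 2 trees catch fire, 1 burn out
  .TT..F
  TTTTFT
  TTTTTT
  TTTTTT
  TT.TTT
Step 2: 3 trees catch fire, 2 burn out
  .TT...
  TTTF.F
  TTTTFT
  TTTTTT
  TT.TTT
Step 3: 4 trees catch fire, 3 burn out
  .TT...
  TTF...
  TTTF.F
  TTTTFT
  TT.TTT
Step 4: 6 trees catch fire, 4 burn out
  .TF...
  TF....
  TTF...
  TTTF.F
  TT.TFT
Step 5: 6 trees catch fire, 6 burn out
  .F....
  F.....
  TF....
  TTF...
  TT.F.F
Step 6: 2 trees catch fire, 6 burn out
  ......
  ......
  F.....
  TF....
  TT....

......
......
F.....
TF....
TT....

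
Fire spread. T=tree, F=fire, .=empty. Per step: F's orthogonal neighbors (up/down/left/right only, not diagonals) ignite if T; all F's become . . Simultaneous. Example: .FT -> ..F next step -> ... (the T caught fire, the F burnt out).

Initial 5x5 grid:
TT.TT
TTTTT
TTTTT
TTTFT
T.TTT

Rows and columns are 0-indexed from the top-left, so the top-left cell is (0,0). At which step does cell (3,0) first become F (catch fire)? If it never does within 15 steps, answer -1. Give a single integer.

Step 1: cell (3,0)='T' (+4 fires, +1 burnt)
Step 2: cell (3,0)='T' (+6 fires, +4 burnt)
Step 3: cell (3,0)='F' (+5 fires, +6 burnt)
  -> target ignites at step 3
Step 4: cell (3,0)='.' (+4 fires, +5 burnt)
Step 5: cell (3,0)='.' (+2 fires, +4 burnt)
Step 6: cell (3,0)='.' (+1 fires, +2 burnt)
Step 7: cell (3,0)='.' (+0 fires, +1 burnt)
  fire out at step 7

3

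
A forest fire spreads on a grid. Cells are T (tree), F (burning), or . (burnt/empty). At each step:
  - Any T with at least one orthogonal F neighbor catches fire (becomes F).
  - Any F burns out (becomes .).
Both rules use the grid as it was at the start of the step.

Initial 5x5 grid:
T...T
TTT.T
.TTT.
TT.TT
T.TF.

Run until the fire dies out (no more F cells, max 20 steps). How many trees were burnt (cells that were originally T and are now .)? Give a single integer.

Answer: 13

Derivation:
Step 1: +2 fires, +1 burnt (F count now 2)
Step 2: +2 fires, +2 burnt (F count now 2)
Step 3: +1 fires, +2 burnt (F count now 1)
Step 4: +2 fires, +1 burnt (F count now 2)
Step 5: +2 fires, +2 burnt (F count now 2)
Step 6: +2 fires, +2 burnt (F count now 2)
Step 7: +2 fires, +2 burnt (F count now 2)
Step 8: +0 fires, +2 burnt (F count now 0)
Fire out after step 8
Initially T: 15, now '.': 23
Total burnt (originally-T cells now '.'): 13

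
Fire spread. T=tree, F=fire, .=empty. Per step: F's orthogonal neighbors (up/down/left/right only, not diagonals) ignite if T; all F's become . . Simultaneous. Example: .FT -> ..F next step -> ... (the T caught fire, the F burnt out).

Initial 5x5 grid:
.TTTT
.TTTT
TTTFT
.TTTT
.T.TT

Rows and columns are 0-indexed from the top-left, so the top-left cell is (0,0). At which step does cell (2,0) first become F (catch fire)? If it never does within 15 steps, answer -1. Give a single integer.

Step 1: cell (2,0)='T' (+4 fires, +1 burnt)
Step 2: cell (2,0)='T' (+7 fires, +4 burnt)
Step 3: cell (2,0)='F' (+6 fires, +7 burnt)
  -> target ignites at step 3
Step 4: cell (2,0)='.' (+2 fires, +6 burnt)
Step 5: cell (2,0)='.' (+0 fires, +2 burnt)
  fire out at step 5

3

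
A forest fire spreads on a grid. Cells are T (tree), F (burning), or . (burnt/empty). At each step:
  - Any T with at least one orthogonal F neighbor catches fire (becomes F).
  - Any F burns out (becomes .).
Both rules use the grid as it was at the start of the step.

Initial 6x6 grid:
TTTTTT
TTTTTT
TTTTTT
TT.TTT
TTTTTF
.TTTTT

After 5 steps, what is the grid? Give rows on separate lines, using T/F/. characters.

Step 1: 3 trees catch fire, 1 burn out
  TTTTTT
  TTTTTT
  TTTTTT
  TT.TTF
  TTTTF.
  .TTTTF
Step 2: 4 trees catch fire, 3 burn out
  TTTTTT
  TTTTTT
  TTTTTF
  TT.TF.
  TTTF..
  .TTTF.
Step 3: 5 trees catch fire, 4 burn out
  TTTTTT
  TTTTTF
  TTTTF.
  TT.F..
  TTF...
  .TTF..
Step 4: 5 trees catch fire, 5 burn out
  TTTTTF
  TTTTF.
  TTTF..
  TT....
  TF....
  .TF...
Step 5: 6 trees catch fire, 5 burn out
  TTTTF.
  TTTF..
  TTF...
  TF....
  F.....
  .F....

TTTTF.
TTTF..
TTF...
TF....
F.....
.F....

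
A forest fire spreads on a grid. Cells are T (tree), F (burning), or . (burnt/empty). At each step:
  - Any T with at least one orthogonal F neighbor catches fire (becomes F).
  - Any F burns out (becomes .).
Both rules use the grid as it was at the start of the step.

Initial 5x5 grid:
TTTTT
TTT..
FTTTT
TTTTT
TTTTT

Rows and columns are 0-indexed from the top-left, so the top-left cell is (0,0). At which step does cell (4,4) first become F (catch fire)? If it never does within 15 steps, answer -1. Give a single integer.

Step 1: cell (4,4)='T' (+3 fires, +1 burnt)
Step 2: cell (4,4)='T' (+5 fires, +3 burnt)
Step 3: cell (4,4)='T' (+5 fires, +5 burnt)
Step 4: cell (4,4)='T' (+4 fires, +5 burnt)
Step 5: cell (4,4)='T' (+3 fires, +4 burnt)
Step 6: cell (4,4)='F' (+2 fires, +3 burnt)
  -> target ignites at step 6
Step 7: cell (4,4)='.' (+0 fires, +2 burnt)
  fire out at step 7

6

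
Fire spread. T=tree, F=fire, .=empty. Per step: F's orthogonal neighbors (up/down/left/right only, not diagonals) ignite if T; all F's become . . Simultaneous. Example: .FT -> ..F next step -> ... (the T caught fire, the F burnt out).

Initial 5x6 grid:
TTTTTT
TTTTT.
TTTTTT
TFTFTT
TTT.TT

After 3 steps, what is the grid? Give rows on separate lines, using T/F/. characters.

Step 1: 6 trees catch fire, 2 burn out
  TTTTTT
  TTTTT.
  TFTFTT
  F.F.FT
  TFT.TT
Step 2: 9 trees catch fire, 6 burn out
  TTTTTT
  TFTFT.
  F.F.FT
  .....F
  F.F.FT
Step 3: 7 trees catch fire, 9 burn out
  TFTFTT
  F.F.F.
  .....F
  ......
  .....F

TFTFTT
F.F.F.
.....F
......
.....F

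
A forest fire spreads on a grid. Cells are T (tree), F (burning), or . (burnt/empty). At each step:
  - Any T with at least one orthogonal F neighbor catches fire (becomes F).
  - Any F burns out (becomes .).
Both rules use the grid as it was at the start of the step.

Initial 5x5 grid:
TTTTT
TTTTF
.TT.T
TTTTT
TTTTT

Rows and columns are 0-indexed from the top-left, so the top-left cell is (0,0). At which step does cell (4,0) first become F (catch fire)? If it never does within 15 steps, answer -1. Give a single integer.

Step 1: cell (4,0)='T' (+3 fires, +1 burnt)
Step 2: cell (4,0)='T' (+3 fires, +3 burnt)
Step 3: cell (4,0)='T' (+5 fires, +3 burnt)
Step 4: cell (4,0)='T' (+5 fires, +5 burnt)
Step 5: cell (4,0)='T' (+3 fires, +5 burnt)
Step 6: cell (4,0)='T' (+2 fires, +3 burnt)
Step 7: cell (4,0)='F' (+1 fires, +2 burnt)
  -> target ignites at step 7
Step 8: cell (4,0)='.' (+0 fires, +1 burnt)
  fire out at step 8

7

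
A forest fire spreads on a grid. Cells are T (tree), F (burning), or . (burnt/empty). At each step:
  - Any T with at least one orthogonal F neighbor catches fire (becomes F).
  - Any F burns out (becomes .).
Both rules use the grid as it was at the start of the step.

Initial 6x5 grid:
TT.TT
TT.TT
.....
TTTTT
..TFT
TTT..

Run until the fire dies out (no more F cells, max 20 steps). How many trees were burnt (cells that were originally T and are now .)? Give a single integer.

Step 1: +3 fires, +1 burnt (F count now 3)
Step 2: +3 fires, +3 burnt (F count now 3)
Step 3: +2 fires, +3 burnt (F count now 2)
Step 4: +2 fires, +2 burnt (F count now 2)
Step 5: +0 fires, +2 burnt (F count now 0)
Fire out after step 5
Initially T: 18, now '.': 22
Total burnt (originally-T cells now '.'): 10

Answer: 10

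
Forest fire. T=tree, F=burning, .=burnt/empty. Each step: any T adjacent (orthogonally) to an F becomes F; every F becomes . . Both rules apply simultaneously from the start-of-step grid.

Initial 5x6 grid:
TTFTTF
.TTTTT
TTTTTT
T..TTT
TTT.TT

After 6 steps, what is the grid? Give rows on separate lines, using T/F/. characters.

Step 1: 5 trees catch fire, 2 burn out
  TF.FF.
  .TFTTF
  TTTTTT
  T..TTT
  TTT.TT
Step 2: 6 trees catch fire, 5 burn out
  F.....
  .F.FF.
  TTFTTF
  T..TTT
  TTT.TT
Step 3: 4 trees catch fire, 6 burn out
  ......
  ......
  TF.FF.
  T..TTF
  TTT.TT
Step 4: 4 trees catch fire, 4 burn out
  ......
  ......
  F.....
  T..FF.
  TTT.TF
Step 5: 2 trees catch fire, 4 burn out
  ......
  ......
  ......
  F.....
  TTT.F.
Step 6: 1 trees catch fire, 2 burn out
  ......
  ......
  ......
  ......
  FTT...

......
......
......
......
FTT...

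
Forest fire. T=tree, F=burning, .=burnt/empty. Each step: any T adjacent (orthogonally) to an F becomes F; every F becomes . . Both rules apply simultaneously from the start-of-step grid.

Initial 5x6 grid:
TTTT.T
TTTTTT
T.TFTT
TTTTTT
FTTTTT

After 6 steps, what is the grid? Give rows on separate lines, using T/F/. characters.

Step 1: 6 trees catch fire, 2 burn out
  TTTT.T
  TTTFTT
  T.F.FT
  FTTFTT
  .FTTTT
Step 2: 10 trees catch fire, 6 burn out
  TTTF.T
  TTF.FT
  F....F
  .FF.FT
  ..FFTT
Step 3: 6 trees catch fire, 10 burn out
  TTF..T
  FF...F
  ......
  .....F
  ....FT
Step 4: 4 trees catch fire, 6 burn out
  FF...F
  ......
  ......
  ......
  .....F
Step 5: 0 trees catch fire, 4 burn out
  ......
  ......
  ......
  ......
  ......
Step 6: 0 trees catch fire, 0 burn out
  ......
  ......
  ......
  ......
  ......

......
......
......
......
......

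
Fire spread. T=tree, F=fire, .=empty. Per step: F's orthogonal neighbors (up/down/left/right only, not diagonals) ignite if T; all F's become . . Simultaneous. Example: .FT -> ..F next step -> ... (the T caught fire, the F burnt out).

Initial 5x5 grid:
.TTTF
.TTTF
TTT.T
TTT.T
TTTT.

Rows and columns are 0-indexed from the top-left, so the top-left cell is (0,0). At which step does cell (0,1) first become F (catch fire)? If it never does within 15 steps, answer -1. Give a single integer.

Step 1: cell (0,1)='T' (+3 fires, +2 burnt)
Step 2: cell (0,1)='T' (+3 fires, +3 burnt)
Step 3: cell (0,1)='F' (+3 fires, +3 burnt)
  -> target ignites at step 3
Step 4: cell (0,1)='.' (+2 fires, +3 burnt)
Step 5: cell (0,1)='.' (+3 fires, +2 burnt)
Step 6: cell (0,1)='.' (+3 fires, +3 burnt)
Step 7: cell (0,1)='.' (+1 fires, +3 burnt)
Step 8: cell (0,1)='.' (+0 fires, +1 burnt)
  fire out at step 8

3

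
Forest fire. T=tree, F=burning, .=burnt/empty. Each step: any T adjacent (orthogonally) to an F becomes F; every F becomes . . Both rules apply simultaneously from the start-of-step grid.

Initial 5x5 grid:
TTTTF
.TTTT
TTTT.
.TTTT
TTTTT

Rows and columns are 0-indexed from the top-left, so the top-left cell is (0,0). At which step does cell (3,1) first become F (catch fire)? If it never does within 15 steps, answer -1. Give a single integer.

Step 1: cell (3,1)='T' (+2 fires, +1 burnt)
Step 2: cell (3,1)='T' (+2 fires, +2 burnt)
Step 3: cell (3,1)='T' (+3 fires, +2 burnt)
Step 4: cell (3,1)='T' (+4 fires, +3 burnt)
Step 5: cell (3,1)='T' (+4 fires, +4 burnt)
Step 6: cell (3,1)='F' (+4 fires, +4 burnt)
  -> target ignites at step 6
Step 7: cell (3,1)='.' (+1 fires, +4 burnt)
Step 8: cell (3,1)='.' (+1 fires, +1 burnt)
Step 9: cell (3,1)='.' (+0 fires, +1 burnt)
  fire out at step 9

6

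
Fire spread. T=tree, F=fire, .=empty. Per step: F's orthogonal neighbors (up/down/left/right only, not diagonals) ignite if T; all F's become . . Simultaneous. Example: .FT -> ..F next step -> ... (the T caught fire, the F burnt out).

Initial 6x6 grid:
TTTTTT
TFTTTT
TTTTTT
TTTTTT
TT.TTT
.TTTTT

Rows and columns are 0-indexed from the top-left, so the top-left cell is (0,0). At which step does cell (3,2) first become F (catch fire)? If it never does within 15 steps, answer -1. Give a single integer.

Step 1: cell (3,2)='T' (+4 fires, +1 burnt)
Step 2: cell (3,2)='T' (+6 fires, +4 burnt)
Step 3: cell (3,2)='F' (+6 fires, +6 burnt)
  -> target ignites at step 3
Step 4: cell (3,2)='.' (+6 fires, +6 burnt)
Step 5: cell (3,2)='.' (+5 fires, +6 burnt)
Step 6: cell (3,2)='.' (+3 fires, +5 burnt)
Step 7: cell (3,2)='.' (+2 fires, +3 burnt)
Step 8: cell (3,2)='.' (+1 fires, +2 burnt)
Step 9: cell (3,2)='.' (+0 fires, +1 burnt)
  fire out at step 9

3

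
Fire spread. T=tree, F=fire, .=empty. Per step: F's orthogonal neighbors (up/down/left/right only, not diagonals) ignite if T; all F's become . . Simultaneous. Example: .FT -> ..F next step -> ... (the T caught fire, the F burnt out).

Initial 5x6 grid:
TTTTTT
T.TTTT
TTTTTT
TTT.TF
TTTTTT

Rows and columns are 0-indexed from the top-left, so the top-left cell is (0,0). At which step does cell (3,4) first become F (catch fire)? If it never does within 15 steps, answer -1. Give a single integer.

Step 1: cell (3,4)='F' (+3 fires, +1 burnt)
  -> target ignites at step 1
Step 2: cell (3,4)='.' (+3 fires, +3 burnt)
Step 3: cell (3,4)='.' (+4 fires, +3 burnt)
Step 4: cell (3,4)='.' (+4 fires, +4 burnt)
Step 5: cell (3,4)='.' (+5 fires, +4 burnt)
Step 6: cell (3,4)='.' (+4 fires, +5 burnt)
Step 7: cell (3,4)='.' (+3 fires, +4 burnt)
Step 8: cell (3,4)='.' (+1 fires, +3 burnt)
Step 9: cell (3,4)='.' (+0 fires, +1 burnt)
  fire out at step 9

1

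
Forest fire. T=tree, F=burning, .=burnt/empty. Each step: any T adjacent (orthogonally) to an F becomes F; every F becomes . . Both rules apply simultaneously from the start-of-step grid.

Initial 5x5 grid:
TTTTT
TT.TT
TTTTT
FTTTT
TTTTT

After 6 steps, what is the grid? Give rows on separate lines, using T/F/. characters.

Step 1: 3 trees catch fire, 1 burn out
  TTTTT
  TT.TT
  FTTTT
  .FTTT
  FTTTT
Step 2: 4 trees catch fire, 3 burn out
  TTTTT
  FT.TT
  .FTTT
  ..FTT
  .FTTT
Step 3: 5 trees catch fire, 4 burn out
  FTTTT
  .F.TT
  ..FTT
  ...FT
  ..FTT
Step 4: 4 trees catch fire, 5 burn out
  .FTTT
  ...TT
  ...FT
  ....F
  ...FT
Step 5: 4 trees catch fire, 4 burn out
  ..FTT
  ...FT
  ....F
  .....
  ....F
Step 6: 2 trees catch fire, 4 burn out
  ...FT
  ....F
  .....
  .....
  .....

...FT
....F
.....
.....
.....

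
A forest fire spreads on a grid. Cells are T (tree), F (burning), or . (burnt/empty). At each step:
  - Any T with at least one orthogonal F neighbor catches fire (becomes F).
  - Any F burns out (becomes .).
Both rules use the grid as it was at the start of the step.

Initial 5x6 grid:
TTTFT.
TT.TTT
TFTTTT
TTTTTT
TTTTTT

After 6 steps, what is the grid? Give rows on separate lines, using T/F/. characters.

Step 1: 7 trees catch fire, 2 burn out
  TTF.F.
  TF.FTT
  F.FTTT
  TFTTTT
  TTTTTT
Step 2: 7 trees catch fire, 7 burn out
  TF....
  F...FT
  ...FTT
  F.FTTT
  TFTTTT
Step 3: 6 trees catch fire, 7 burn out
  F.....
  .....F
  ....FT
  ...FTT
  F.FTTT
Step 4: 3 trees catch fire, 6 burn out
  ......
  ......
  .....F
  ....FT
  ...FTT
Step 5: 2 trees catch fire, 3 burn out
  ......
  ......
  ......
  .....F
  ....FT
Step 6: 1 trees catch fire, 2 burn out
  ......
  ......
  ......
  ......
  .....F

......
......
......
......
.....F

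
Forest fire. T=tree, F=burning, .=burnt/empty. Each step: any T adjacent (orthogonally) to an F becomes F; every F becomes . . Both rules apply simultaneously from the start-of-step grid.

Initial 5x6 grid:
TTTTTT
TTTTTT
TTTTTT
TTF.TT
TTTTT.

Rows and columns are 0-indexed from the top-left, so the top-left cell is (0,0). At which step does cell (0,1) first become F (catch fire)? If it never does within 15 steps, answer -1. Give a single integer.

Step 1: cell (0,1)='T' (+3 fires, +1 burnt)
Step 2: cell (0,1)='T' (+6 fires, +3 burnt)
Step 3: cell (0,1)='T' (+7 fires, +6 burnt)
Step 4: cell (0,1)='F' (+6 fires, +7 burnt)
  -> target ignites at step 4
Step 5: cell (0,1)='.' (+4 fires, +6 burnt)
Step 6: cell (0,1)='.' (+1 fires, +4 burnt)
Step 7: cell (0,1)='.' (+0 fires, +1 burnt)
  fire out at step 7

4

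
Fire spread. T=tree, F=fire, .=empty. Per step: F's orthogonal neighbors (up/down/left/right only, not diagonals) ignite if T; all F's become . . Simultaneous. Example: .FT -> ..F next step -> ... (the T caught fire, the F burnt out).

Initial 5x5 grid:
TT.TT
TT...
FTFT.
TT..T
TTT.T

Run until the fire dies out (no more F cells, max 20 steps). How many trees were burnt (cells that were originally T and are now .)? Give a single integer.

Step 1: +4 fires, +2 burnt (F count now 4)
Step 2: +4 fires, +4 burnt (F count now 4)
Step 3: +2 fires, +4 burnt (F count now 2)
Step 4: +1 fires, +2 burnt (F count now 1)
Step 5: +0 fires, +1 burnt (F count now 0)
Fire out after step 5
Initially T: 15, now '.': 21
Total burnt (originally-T cells now '.'): 11

Answer: 11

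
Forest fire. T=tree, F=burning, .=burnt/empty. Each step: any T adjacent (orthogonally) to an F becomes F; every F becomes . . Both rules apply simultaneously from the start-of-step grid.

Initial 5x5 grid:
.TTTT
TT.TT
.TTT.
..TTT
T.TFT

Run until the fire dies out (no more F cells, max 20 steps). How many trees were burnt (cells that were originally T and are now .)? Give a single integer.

Answer: 16

Derivation:
Step 1: +3 fires, +1 burnt (F count now 3)
Step 2: +3 fires, +3 burnt (F count now 3)
Step 3: +2 fires, +3 burnt (F count now 2)
Step 4: +3 fires, +2 burnt (F count now 3)
Step 5: +3 fires, +3 burnt (F count now 3)
Step 6: +2 fires, +3 burnt (F count now 2)
Step 7: +0 fires, +2 burnt (F count now 0)
Fire out after step 7
Initially T: 17, now '.': 24
Total burnt (originally-T cells now '.'): 16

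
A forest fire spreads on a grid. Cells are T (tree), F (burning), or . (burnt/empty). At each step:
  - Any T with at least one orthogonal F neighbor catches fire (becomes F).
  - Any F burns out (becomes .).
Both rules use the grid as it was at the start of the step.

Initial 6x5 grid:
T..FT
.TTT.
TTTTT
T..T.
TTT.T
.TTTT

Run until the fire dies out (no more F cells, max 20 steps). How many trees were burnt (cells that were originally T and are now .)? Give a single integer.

Step 1: +2 fires, +1 burnt (F count now 2)
Step 2: +2 fires, +2 burnt (F count now 2)
Step 3: +4 fires, +2 burnt (F count now 4)
Step 4: +1 fires, +4 burnt (F count now 1)
Step 5: +1 fires, +1 burnt (F count now 1)
Step 6: +1 fires, +1 burnt (F count now 1)
Step 7: +1 fires, +1 burnt (F count now 1)
Step 8: +1 fires, +1 burnt (F count now 1)
Step 9: +2 fires, +1 burnt (F count now 2)
Step 10: +1 fires, +2 burnt (F count now 1)
Step 11: +1 fires, +1 burnt (F count now 1)
Step 12: +1 fires, +1 burnt (F count now 1)
Step 13: +1 fires, +1 burnt (F count now 1)
Step 14: +0 fires, +1 burnt (F count now 0)
Fire out after step 14
Initially T: 20, now '.': 29
Total burnt (originally-T cells now '.'): 19

Answer: 19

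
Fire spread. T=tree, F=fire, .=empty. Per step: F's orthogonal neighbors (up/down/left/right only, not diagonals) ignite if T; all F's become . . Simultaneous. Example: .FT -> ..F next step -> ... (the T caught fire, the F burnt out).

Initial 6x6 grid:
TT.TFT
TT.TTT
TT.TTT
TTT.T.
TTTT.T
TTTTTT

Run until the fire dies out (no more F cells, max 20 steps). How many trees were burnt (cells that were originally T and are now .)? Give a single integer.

Step 1: +3 fires, +1 burnt (F count now 3)
Step 2: +3 fires, +3 burnt (F count now 3)
Step 3: +3 fires, +3 burnt (F count now 3)
Step 4: +0 fires, +3 burnt (F count now 0)
Fire out after step 4
Initially T: 29, now '.': 16
Total burnt (originally-T cells now '.'): 9

Answer: 9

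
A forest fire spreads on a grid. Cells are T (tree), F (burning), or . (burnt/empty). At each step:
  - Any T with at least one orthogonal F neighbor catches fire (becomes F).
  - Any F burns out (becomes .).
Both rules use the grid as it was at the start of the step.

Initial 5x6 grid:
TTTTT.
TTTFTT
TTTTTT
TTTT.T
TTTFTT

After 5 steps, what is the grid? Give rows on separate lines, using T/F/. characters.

Step 1: 7 trees catch fire, 2 burn out
  TTTFT.
  TTF.FT
  TTTFTT
  TTTF.T
  TTF.FT
Step 2: 9 trees catch fire, 7 burn out
  TTF.F.
  TF...F
  TTF.FT
  TTF..T
  TF...F
Step 3: 7 trees catch fire, 9 burn out
  TF....
  F.....
  TF...F
  TF...F
  F.....
Step 4: 3 trees catch fire, 7 burn out
  F.....
  ......
  F.....
  F.....
  ......
Step 5: 0 trees catch fire, 3 burn out
  ......
  ......
  ......
  ......
  ......

......
......
......
......
......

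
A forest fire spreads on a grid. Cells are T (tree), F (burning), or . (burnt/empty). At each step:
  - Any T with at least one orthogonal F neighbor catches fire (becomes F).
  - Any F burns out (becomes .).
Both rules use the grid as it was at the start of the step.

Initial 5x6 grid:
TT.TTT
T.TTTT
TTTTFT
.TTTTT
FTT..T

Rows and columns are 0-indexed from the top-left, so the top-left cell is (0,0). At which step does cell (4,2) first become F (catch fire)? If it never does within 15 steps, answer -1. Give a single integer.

Step 1: cell (4,2)='T' (+5 fires, +2 burnt)
Step 2: cell (4,2)='F' (+8 fires, +5 burnt)
  -> target ignites at step 2
Step 3: cell (4,2)='.' (+6 fires, +8 burnt)
Step 4: cell (4,2)='.' (+1 fires, +6 burnt)
Step 5: cell (4,2)='.' (+1 fires, +1 burnt)
Step 6: cell (4,2)='.' (+1 fires, +1 burnt)
Step 7: cell (4,2)='.' (+1 fires, +1 burnt)
Step 8: cell (4,2)='.' (+0 fires, +1 burnt)
  fire out at step 8

2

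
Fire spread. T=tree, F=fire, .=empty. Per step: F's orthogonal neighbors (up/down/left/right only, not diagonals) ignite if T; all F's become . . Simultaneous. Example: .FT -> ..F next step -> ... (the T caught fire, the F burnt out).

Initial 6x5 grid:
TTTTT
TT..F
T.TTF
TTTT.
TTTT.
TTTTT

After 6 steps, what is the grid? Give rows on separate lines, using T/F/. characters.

Step 1: 2 trees catch fire, 2 burn out
  TTTTF
  TT...
  T.TF.
  TTTT.
  TTTT.
  TTTTT
Step 2: 3 trees catch fire, 2 burn out
  TTTF.
  TT...
  T.F..
  TTTF.
  TTTT.
  TTTTT
Step 3: 3 trees catch fire, 3 burn out
  TTF..
  TT...
  T....
  TTF..
  TTTF.
  TTTTT
Step 4: 4 trees catch fire, 3 burn out
  TF...
  TT...
  T....
  TF...
  TTF..
  TTTFT
Step 5: 6 trees catch fire, 4 burn out
  F....
  TF...
  T....
  F....
  TF...
  TTF.F
Step 6: 4 trees catch fire, 6 burn out
  .....
  F....
  F....
  .....
  F....
  TF...

.....
F....
F....
.....
F....
TF...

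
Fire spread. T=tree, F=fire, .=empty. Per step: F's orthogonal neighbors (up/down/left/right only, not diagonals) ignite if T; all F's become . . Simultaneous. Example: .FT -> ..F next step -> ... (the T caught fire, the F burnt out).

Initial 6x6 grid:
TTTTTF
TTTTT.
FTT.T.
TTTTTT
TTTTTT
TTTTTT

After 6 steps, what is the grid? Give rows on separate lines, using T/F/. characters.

Step 1: 4 trees catch fire, 2 burn out
  TTTTF.
  FTTTT.
  .FT.T.
  FTTTTT
  TTTTTT
  TTTTTT
Step 2: 7 trees catch fire, 4 burn out
  FTTF..
  .FTTF.
  ..F.T.
  .FTTTT
  FTTTTT
  TTTTTT
Step 3: 8 trees catch fire, 7 burn out
  .FF...
  ..FF..
  ....F.
  ..FTTT
  .FTTTT
  FTTTTT
Step 4: 4 trees catch fire, 8 burn out
  ......
  ......
  ......
  ...FFT
  ..FTTT
  .FTTTT
Step 5: 4 trees catch fire, 4 burn out
  ......
  ......
  ......
  .....F
  ...FFT
  ..FTTT
Step 6: 3 trees catch fire, 4 burn out
  ......
  ......
  ......
  ......
  .....F
  ...FFT

......
......
......
......
.....F
...FFT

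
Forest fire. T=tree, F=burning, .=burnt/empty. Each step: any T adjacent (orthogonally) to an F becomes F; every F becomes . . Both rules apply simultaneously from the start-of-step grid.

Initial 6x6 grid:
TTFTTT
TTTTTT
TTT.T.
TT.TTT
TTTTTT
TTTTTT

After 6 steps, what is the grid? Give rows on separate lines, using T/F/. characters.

Step 1: 3 trees catch fire, 1 burn out
  TF.FTT
  TTFTTT
  TTT.T.
  TT.TTT
  TTTTTT
  TTTTTT
Step 2: 5 trees catch fire, 3 burn out
  F...FT
  TF.FTT
  TTF.T.
  TT.TTT
  TTTTTT
  TTTTTT
Step 3: 4 trees catch fire, 5 burn out
  .....F
  F...FT
  TF..T.
  TT.TTT
  TTTTTT
  TTTTTT
Step 4: 4 trees catch fire, 4 burn out
  ......
  .....F
  F...F.
  TF.TTT
  TTTTTT
  TTTTTT
Step 5: 3 trees catch fire, 4 burn out
  ......
  ......
  ......
  F..TFT
  TFTTTT
  TTTTTT
Step 6: 6 trees catch fire, 3 burn out
  ......
  ......
  ......
  ...F.F
  F.FTFT
  TFTTTT

......
......
......
...F.F
F.FTFT
TFTTTT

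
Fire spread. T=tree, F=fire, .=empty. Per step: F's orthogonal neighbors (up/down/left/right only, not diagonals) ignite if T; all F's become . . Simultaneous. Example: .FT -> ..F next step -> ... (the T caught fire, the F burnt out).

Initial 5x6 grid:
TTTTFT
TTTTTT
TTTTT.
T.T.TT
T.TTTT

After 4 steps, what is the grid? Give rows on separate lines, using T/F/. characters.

Step 1: 3 trees catch fire, 1 burn out
  TTTF.F
  TTTTFT
  TTTTT.
  T.T.TT
  T.TTTT
Step 2: 4 trees catch fire, 3 burn out
  TTF...
  TTTF.F
  TTTTF.
  T.T.TT
  T.TTTT
Step 3: 4 trees catch fire, 4 burn out
  TF....
  TTF...
  TTTF..
  T.T.FT
  T.TTTT
Step 4: 5 trees catch fire, 4 burn out
  F.....
  TF....
  TTF...
  T.T..F
  T.TTFT

F.....
TF....
TTF...
T.T..F
T.TTFT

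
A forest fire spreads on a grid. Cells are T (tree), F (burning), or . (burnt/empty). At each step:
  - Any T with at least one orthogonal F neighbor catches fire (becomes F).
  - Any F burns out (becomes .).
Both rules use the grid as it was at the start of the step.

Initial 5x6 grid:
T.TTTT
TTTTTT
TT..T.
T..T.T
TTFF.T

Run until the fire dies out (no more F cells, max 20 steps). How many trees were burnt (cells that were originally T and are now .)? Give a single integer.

Answer: 18

Derivation:
Step 1: +2 fires, +2 burnt (F count now 2)
Step 2: +1 fires, +2 burnt (F count now 1)
Step 3: +1 fires, +1 burnt (F count now 1)
Step 4: +1 fires, +1 burnt (F count now 1)
Step 5: +2 fires, +1 burnt (F count now 2)
Step 6: +2 fires, +2 burnt (F count now 2)
Step 7: +1 fires, +2 burnt (F count now 1)
Step 8: +2 fires, +1 burnt (F count now 2)
Step 9: +2 fires, +2 burnt (F count now 2)
Step 10: +3 fires, +2 burnt (F count now 3)
Step 11: +1 fires, +3 burnt (F count now 1)
Step 12: +0 fires, +1 burnt (F count now 0)
Fire out after step 12
Initially T: 20, now '.': 28
Total burnt (originally-T cells now '.'): 18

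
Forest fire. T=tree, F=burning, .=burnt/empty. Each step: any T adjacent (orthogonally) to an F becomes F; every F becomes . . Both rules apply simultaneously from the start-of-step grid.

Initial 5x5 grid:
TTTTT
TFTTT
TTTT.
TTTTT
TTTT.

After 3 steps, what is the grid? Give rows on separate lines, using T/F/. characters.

Step 1: 4 trees catch fire, 1 burn out
  TFTTT
  F.FTT
  TFTT.
  TTTTT
  TTTT.
Step 2: 6 trees catch fire, 4 burn out
  F.FTT
  ...FT
  F.FT.
  TFTTT
  TTTT.
Step 3: 6 trees catch fire, 6 burn out
  ...FT
  ....F
  ...F.
  F.FTT
  TFTT.

...FT
....F
...F.
F.FTT
TFTT.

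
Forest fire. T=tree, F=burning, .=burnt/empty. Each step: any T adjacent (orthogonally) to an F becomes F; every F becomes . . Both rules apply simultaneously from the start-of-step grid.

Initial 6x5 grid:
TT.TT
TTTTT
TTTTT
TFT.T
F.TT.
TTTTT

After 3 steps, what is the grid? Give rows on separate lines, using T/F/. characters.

Step 1: 4 trees catch fire, 2 burn out
  TT.TT
  TTTTT
  TFTTT
  F.F.T
  ..TT.
  FTTTT
Step 2: 5 trees catch fire, 4 burn out
  TT.TT
  TFTTT
  F.FTT
  ....T
  ..FT.
  .FTTT
Step 3: 6 trees catch fire, 5 burn out
  TF.TT
  F.FTT
  ...FT
  ....T
  ...F.
  ..FTT

TF.TT
F.FTT
...FT
....T
...F.
..FTT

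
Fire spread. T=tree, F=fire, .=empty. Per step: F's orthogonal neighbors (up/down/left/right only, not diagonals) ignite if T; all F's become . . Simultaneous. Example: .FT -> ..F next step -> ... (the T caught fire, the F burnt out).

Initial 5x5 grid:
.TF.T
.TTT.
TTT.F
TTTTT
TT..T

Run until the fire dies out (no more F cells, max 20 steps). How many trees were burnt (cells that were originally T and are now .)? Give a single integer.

Step 1: +3 fires, +2 burnt (F count now 3)
Step 2: +5 fires, +3 burnt (F count now 5)
Step 3: +2 fires, +5 burnt (F count now 2)
Step 4: +2 fires, +2 burnt (F count now 2)
Step 5: +2 fires, +2 burnt (F count now 2)
Step 6: +1 fires, +2 burnt (F count now 1)
Step 7: +0 fires, +1 burnt (F count now 0)
Fire out after step 7
Initially T: 16, now '.': 24
Total burnt (originally-T cells now '.'): 15

Answer: 15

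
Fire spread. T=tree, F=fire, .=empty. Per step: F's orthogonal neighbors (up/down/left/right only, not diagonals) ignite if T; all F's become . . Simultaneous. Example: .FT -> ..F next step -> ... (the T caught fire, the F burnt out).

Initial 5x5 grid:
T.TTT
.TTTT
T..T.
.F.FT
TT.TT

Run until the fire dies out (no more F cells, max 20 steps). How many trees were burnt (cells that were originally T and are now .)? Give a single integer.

Answer: 13

Derivation:
Step 1: +4 fires, +2 burnt (F count now 4)
Step 2: +3 fires, +4 burnt (F count now 3)
Step 3: +3 fires, +3 burnt (F count now 3)
Step 4: +3 fires, +3 burnt (F count now 3)
Step 5: +0 fires, +3 burnt (F count now 0)
Fire out after step 5
Initially T: 15, now '.': 23
Total burnt (originally-T cells now '.'): 13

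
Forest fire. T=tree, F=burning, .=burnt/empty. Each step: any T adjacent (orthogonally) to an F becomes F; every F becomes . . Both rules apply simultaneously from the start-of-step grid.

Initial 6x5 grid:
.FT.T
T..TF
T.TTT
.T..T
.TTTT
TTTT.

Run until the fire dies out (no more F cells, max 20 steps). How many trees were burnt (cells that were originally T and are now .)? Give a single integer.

Answer: 16

Derivation:
Step 1: +4 fires, +2 burnt (F count now 4)
Step 2: +2 fires, +4 burnt (F count now 2)
Step 3: +2 fires, +2 burnt (F count now 2)
Step 4: +1 fires, +2 burnt (F count now 1)
Step 5: +2 fires, +1 burnt (F count now 2)
Step 6: +2 fires, +2 burnt (F count now 2)
Step 7: +2 fires, +2 burnt (F count now 2)
Step 8: +1 fires, +2 burnt (F count now 1)
Step 9: +0 fires, +1 burnt (F count now 0)
Fire out after step 9
Initially T: 18, now '.': 28
Total burnt (originally-T cells now '.'): 16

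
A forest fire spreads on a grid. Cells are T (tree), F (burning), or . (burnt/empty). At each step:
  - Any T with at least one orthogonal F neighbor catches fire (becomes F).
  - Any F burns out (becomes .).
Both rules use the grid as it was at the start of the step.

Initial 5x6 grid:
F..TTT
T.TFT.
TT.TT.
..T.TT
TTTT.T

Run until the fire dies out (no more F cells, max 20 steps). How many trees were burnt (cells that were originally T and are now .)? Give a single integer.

Answer: 13

Derivation:
Step 1: +5 fires, +2 burnt (F count now 5)
Step 2: +3 fires, +5 burnt (F count now 3)
Step 3: +3 fires, +3 burnt (F count now 3)
Step 4: +1 fires, +3 burnt (F count now 1)
Step 5: +1 fires, +1 burnt (F count now 1)
Step 6: +0 fires, +1 burnt (F count now 0)
Fire out after step 6
Initially T: 18, now '.': 25
Total burnt (originally-T cells now '.'): 13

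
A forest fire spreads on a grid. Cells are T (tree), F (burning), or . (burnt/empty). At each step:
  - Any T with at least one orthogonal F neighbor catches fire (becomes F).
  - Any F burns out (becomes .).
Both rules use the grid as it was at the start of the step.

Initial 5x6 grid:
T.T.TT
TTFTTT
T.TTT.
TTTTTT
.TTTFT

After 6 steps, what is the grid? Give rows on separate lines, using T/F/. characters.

Step 1: 7 trees catch fire, 2 burn out
  T.F.TT
  TF.FTT
  T.FTT.
  TTTTFT
  .TTF.F
Step 2: 8 trees catch fire, 7 burn out
  T...TT
  F...FT
  T..FF.
  TTFF.F
  .TF...
Step 3: 6 trees catch fire, 8 burn out
  F...FT
  .....F
  F.....
  TF....
  .F....
Step 4: 2 trees catch fire, 6 burn out
  .....F
  ......
  ......
  F.....
  ......
Step 5: 0 trees catch fire, 2 burn out
  ......
  ......
  ......
  ......
  ......
Step 6: 0 trees catch fire, 0 burn out
  ......
  ......
  ......
  ......
  ......

......
......
......
......
......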